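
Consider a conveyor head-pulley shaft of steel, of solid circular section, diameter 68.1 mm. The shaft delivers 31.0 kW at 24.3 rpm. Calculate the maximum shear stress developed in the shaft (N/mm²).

ω = 2π·24.3/60 = 2.545 rad/s, so T = P/ω = 31.0×10³ / 2.545 = 12180 N·m.
J = πd⁴/32 = π(0.0681)⁴/32 = 2.111×10^-6 m⁴.
τ_max = T·r/J = 12180 × 0.0340 / 2.111×10^-6 = 1.965×10^8 Pa.

196 N/mm²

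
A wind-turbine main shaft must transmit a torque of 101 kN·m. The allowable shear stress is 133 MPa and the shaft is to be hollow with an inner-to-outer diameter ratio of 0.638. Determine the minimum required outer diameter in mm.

For a hollow shaft with d_i/d_o = 0.638: τ_max = 16T/(π d_o³ (1−k⁴)), so d_o = [16T/(π τ_allow (1−k⁴))]^(1/3) = [16·101000/(π·1.33×10^8·0.8343)]^(1/3) = 0.1667 m.

167 mm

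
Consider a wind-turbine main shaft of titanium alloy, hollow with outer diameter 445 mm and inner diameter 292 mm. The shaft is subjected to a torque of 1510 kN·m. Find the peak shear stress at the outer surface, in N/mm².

107 N/mm²

J = π(d_o⁴ − d_i⁴)/32 = π(0.445⁴ − 0.292⁴)/32 = 3.136×10^-3 m⁴.
τ_max = T·r/J = 1.510e6 × 0.223 / 3.136×10^-3 = 1.071×10^8 Pa.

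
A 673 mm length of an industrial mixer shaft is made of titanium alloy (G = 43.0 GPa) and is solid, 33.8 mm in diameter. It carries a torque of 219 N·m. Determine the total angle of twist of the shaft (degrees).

1.53°

J = πd⁴/32 = π(0.0338)⁴/32 = 1.281×10^-7 m⁴.
θ = T·L/(G·J) = 219.0 × 0.673 / (43.0×10⁹ × 1.281×10^-7) = 0.02675 rad.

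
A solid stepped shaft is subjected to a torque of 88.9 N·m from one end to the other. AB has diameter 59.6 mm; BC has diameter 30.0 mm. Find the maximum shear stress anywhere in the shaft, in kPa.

16800 kPa

Under the same torque, τ_max = 16T/(πd³) is largest where d is smallest — segment BC (d = 30.0 mm).
τ_max = 16·88.90/(π·(0.0300)³) = 1.677×10^7 Pa.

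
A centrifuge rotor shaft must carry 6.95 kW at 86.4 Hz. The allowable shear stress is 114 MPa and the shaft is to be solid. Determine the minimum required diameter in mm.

ω = 2π·86.4 = 542.9 rad/s, so T = P/ω = 6.95×10³ / 542.9 = 12.80 N·m.
For a solid shaft τ_max = 16T/(πd³), so d = (16T/(π τ_allow))^(1/3) = (16·12.80/(π·1.14×10^8))^(1/3) = 0.008301 m.

8.30 mm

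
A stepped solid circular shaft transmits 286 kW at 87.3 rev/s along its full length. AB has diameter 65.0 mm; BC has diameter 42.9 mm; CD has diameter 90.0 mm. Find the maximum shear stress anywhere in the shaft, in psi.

4880 psi

ω = 2π·87.3 = 548.5 rad/s, so T = P/ω = 286×10³ / 548.5 = 521.4 N·m.
Under the same torque, τ_max = 16T/(πd³) is largest where d is smallest — segment BC (d = 42.9 mm).
τ_max = 16·521.4/(π·(0.0429)³) = 3.363×10^7 Pa.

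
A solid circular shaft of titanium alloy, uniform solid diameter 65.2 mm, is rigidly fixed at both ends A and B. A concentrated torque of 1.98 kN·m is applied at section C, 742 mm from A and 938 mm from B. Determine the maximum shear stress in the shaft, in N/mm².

20.3 N/mm²

With uniform GJ and both ends fixed, compatibility θ_AC = θ_CB gives T_A·a = T_B·b, together with T_A + T_B = T₀.
T_A = T₀·b/(a+b) = 1980·938/1680 = 1106 N·m; T_B = 874.5 N·m.
τ in each portion: τ_AC = 2.03×10^7 Pa, τ_CB = 1.61×10^7 Pa; maximum is in AC.
τ_max = T_AC·r/J = 1106·0.0326/1.77×10^-6 = 2.031×10^7 Pa.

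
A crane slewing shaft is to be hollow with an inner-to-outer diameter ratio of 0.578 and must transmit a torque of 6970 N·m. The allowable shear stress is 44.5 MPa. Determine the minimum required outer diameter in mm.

For a hollow shaft with d_i/d_o = 0.578: τ_max = 16T/(π d_o³ (1−k⁴)), so d_o = [16T/(π τ_allow (1−k⁴))]^(1/3) = [16·6970/(π·4.45×10^7·0.8884)]^(1/3) = 0.09647 m.

96.5 mm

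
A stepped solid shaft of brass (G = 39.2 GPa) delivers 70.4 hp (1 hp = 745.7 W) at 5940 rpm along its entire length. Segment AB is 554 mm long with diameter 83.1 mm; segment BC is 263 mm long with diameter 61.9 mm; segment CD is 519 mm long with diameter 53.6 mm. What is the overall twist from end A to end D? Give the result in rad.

0.00203 rad

ω = 2π·5940/60 = 622.0 rad/s, so T = P/ω = 70.4×745.7 / 622.0 = 84.40 N·m.
J_AB = π(0.0831)⁴/32 = 4.68×10^-6 m⁴; J_BC = π(0.0619)⁴/32 = 1.44×10^-6 m⁴; J_CD = π(0.0536)⁴/32 = 8.10×10^-7 m⁴.
θ = (T/G)·Σ L_i/J_i = (84.40/39.2×10⁹)·(0.554/4.68×10^-6 + 0.263/1.44×10^-6 + 0.519/8.10×10^-7) = 2.027×10^-3 rad.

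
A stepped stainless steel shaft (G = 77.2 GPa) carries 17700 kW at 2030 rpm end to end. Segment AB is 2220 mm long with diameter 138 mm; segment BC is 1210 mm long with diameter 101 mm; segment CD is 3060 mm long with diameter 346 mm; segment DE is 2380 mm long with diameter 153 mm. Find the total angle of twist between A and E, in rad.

ω = 2π·2030/60 = 212.6 rad/s, so T = P/ω = 17700×10³ / 212.6 = 83260 N·m.
J_AB = π(0.138)⁴/32 = 3.56×10^-5 m⁴; J_BC = π(0.101)⁴/32 = 1.02×10^-5 m⁴; J_CD = π(0.346)⁴/32 = 1.41×10^-3 m⁴; J_DE = π(0.153)⁴/32 = 5.38×10^-5 m⁴.
θ = (T/G)·Σ L_i/J_i = (83260/77.2×10⁹)·(2.22/3.56×10^-5 + 1.21/1.02×10^-5 + 3.06/1.41×10^-3 + 2.38/5.38×10^-5) = 0.2450 rad.

0.245 rad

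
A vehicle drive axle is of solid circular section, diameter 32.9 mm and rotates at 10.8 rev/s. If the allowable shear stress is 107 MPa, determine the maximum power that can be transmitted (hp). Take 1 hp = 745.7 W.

J = πd⁴/32 = π(0.0329)⁴/32 = 1.150×10^-7 m⁴.
T_max = τ_allow·J/r = 1.07×10^8 × 1.150×10^-7 / 0.0164 = 748.2 N·m.
ω = 2π·10.8 = 67.86 rad/s, so P_max = T_max·ω = 5.077×10^4 W.

68.1 hp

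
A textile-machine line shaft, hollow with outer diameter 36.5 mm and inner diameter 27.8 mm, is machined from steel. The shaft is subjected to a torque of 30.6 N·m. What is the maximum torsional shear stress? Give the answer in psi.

J = π(d_o⁴ − d_i⁴)/32 = π(0.0365⁴ − 0.0278⁴)/32 = 1.156×10^-7 m⁴.
τ_max = T·r/J = 30.60 × 0.0182 / 1.156×10^-7 = 4.830×10^6 Pa.

701 psi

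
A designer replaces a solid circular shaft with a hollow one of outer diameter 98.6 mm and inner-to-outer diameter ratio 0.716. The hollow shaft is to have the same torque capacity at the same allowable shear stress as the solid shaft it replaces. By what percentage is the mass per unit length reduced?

Equal τ_max and T ⇒ the solid shaft needs d_s³ = d_o³(1−k⁴), so d_s = 98.6·(1−0.716⁴)^(1/3) = 89.07 mm.
Area ratio A_h/A_s = d_o²(1−k²)/d_s² = (1−k²)/(1−k⁴)^(2/3) = 0.5972.
Mass saving = 1 − 0.5972 = 40.3 %.

40.3 %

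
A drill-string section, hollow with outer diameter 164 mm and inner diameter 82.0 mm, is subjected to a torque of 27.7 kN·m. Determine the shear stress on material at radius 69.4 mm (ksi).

J = π(d_o⁴ − d_i⁴)/32 = π(0.164⁴ − 0.0820⁴)/32 = 6.658×10^-5 m⁴.
Shear stress varies linearly with radius: τ = T·r/J = 27700 × 0.0694 / 6.658×10^-5 = 2.887×10^7 Pa.

4.19 ksi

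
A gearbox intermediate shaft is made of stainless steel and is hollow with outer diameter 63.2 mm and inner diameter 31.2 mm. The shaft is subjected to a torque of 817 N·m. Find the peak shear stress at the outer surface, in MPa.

17.5 MPa

J = π(d_o⁴ − d_i⁴)/32 = π(0.0632⁴ − 0.0312⁴)/32 = 1.473×10^-6 m⁴.
τ_max = T·r/J = 817.0 × 0.0316 / 1.473×10^-6 = 1.752×10^7 Pa.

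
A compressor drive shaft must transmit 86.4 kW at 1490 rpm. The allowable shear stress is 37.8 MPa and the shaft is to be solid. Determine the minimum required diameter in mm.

42.1 mm

ω = 2π·1490/60 = 156.0 rad/s, so T = P/ω = 86.4×10³ / 156.0 = 553.7 N·m.
For a solid shaft τ_max = 16T/(πd³), so d = (16T/(π τ_allow))^(1/3) = (16·553.7/(π·3.78×10^7))^(1/3) = 0.04210 m.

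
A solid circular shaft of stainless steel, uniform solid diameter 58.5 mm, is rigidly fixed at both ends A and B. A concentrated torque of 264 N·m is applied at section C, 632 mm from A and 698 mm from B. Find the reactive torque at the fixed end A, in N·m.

With uniform GJ and both ends fixed, compatibility θ_AC = θ_CB gives T_A·a = T_B·b, together with T_A + T_B = T₀.
T_A = T₀·b/(a+b) = 264.0·698/1330 = 138.6 N·m; T_B = 125.4 N·m.

139 N·m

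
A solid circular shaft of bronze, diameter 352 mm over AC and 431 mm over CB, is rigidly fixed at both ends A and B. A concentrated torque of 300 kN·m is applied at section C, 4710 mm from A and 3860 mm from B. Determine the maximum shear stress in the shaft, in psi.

Compatibility: T_A·a/J_AC = T_B·b/J_CB with T_A + T_B = T₀.
J_AC = 1.51×10^-3 m⁴, J_CB = 3.39×10^-3 m⁴, so T_A = T₀·(J_AC/a)/((J_AC/a)+(J_CB/b)) = 80160 N·m, T_B = 219800 N·m.
τ in each portion: τ_AC = 9.36×10^6 Pa, τ_CB = 1.40×10^7 Pa; maximum is in CB.
τ_max = T_CB·r/J = 219800·0.215/3.39×10^-3 = 1.398×10^7 Pa.

2030 psi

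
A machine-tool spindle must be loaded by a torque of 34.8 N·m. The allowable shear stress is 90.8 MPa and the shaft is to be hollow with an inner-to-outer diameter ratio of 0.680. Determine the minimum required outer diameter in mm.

13.5 mm

For a hollow shaft with d_i/d_o = 0.680: τ_max = 16T/(π d_o³ (1−k⁴)), so d_o = [16T/(π τ_allow (1−k⁴))]^(1/3) = [16·34.80/(π·9.08×10^7·0.7862)]^(1/3) = 0.01354 m.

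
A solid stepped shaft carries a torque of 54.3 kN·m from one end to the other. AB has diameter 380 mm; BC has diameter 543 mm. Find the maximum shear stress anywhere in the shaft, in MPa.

Under the same torque, τ_max = 16T/(πd³) is largest where d is smallest — segment AB (d = 380 mm).
τ_max = 16·54300/(π·(0.380)³) = 5.040×10^6 Pa.

5.04 MPa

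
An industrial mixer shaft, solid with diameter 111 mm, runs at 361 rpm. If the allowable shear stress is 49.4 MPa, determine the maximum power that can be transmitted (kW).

501 kW

J = πd⁴/32 = π(0.111)⁴/32 = 1.490×10^-5 m⁴.
T_max = τ_allow·J/r = 4.94×10^7 × 1.490×10^-5 / 0.0555 = 13270 N·m.
ω = 2π·361/60 = 37.80 rad/s, so P_max = T_max·ω = 5.015×10^5 W.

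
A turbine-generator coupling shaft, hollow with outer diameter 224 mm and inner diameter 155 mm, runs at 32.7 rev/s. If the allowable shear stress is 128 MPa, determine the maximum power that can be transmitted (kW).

44700 kW

J = π(d_o⁴ − d_i⁴)/32 = π(0.224⁴ − 0.155⁴)/32 = 1.905×10^-4 m⁴.
T_max = τ_allow·J/r = 1.28×10^8 × 1.905×10^-4 / 0.112 = 217700 N·m.
ω = 2π·32.7 = 205.5 rad/s, so P_max = T_max·ω = 4.473×10^7 W.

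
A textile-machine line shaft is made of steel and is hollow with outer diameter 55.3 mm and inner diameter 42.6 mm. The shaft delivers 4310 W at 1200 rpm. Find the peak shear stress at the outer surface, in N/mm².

ω = 2π·1200/60 = 125.7 rad/s, so T = P/ω = 4310 / 125.7 = 34.30 N·m.
J = π(d_o⁴ − d_i⁴)/32 = π(0.0553⁴ − 0.0426⁴)/32 = 5.948×10^-7 m⁴.
τ_max = T·r/J = 34.30 × 0.0276 / 5.948×10^-7 = 1.594×10^6 Pa.

1.59 N/mm²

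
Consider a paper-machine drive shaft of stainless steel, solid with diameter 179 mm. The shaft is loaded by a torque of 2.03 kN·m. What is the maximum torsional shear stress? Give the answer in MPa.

1.80 MPa

J = πd⁴/32 = π(0.179)⁴/32 = 1.008×10^-4 m⁴.
τ_max = T·r/J = 2030 × 0.0895 / 1.008×10^-4 = 1.803×10^6 Pa.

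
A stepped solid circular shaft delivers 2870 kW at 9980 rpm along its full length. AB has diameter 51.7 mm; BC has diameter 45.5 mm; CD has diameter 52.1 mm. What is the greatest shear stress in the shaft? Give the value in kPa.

148000 kPa

ω = 2π·9980/60 = 1045 rad/s, so T = P/ω = 2870×10³ / 1045 = 2746 N·m.
Under the same torque, τ_max = 16T/(πd³) is largest where d is smallest — segment BC (d = 45.5 mm).
τ_max = 16·2746/(π·(0.0455)³) = 1.485×10^8 Pa.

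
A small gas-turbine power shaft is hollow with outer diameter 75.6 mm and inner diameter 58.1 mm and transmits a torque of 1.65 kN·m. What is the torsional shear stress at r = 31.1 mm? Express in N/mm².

J = π(d_o⁴ − d_i⁴)/32 = π(0.0756⁴ − 0.0581⁴)/32 = 2.088×10^-6 m⁴.
Shear stress varies linearly with radius: τ = T·r/J = 1650 × 0.0311 / 2.088×10^-6 = 2.457×10^7 Pa.

24.6 N/mm²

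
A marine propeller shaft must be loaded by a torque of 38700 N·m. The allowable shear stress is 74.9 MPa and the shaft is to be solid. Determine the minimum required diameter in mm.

For a solid shaft τ_max = 16T/(πd³), so d = (16T/(π τ_allow))^(1/3) = (16·38700/(π·7.49×10^7))^(1/3) = 0.1381 m.

138 mm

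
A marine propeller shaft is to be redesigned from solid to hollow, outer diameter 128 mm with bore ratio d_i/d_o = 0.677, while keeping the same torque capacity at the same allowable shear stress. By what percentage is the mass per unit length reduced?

36.6 %

Equal τ_max and T ⇒ the solid shaft needs d_s³ = d_o³(1−k⁴), so d_s = 128·(1−0.677⁴)^(1/3) = 118.3 mm.
Area ratio A_h/A_s = d_o²(1−k²)/d_s² = (1−k²)/(1−k⁴)^(2/3) = 0.6339.
Mass saving = 1 − 0.6339 = 36.6 %.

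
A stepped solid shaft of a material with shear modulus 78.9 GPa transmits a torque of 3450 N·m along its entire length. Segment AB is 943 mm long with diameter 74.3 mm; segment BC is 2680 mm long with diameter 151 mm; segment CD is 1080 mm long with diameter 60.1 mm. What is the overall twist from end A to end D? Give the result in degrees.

3.03°

J_AB = π(0.0743)⁴/32 = 2.99×10^-6 m⁴; J_BC = π(0.151)⁴/32 = 5.10×10^-5 m⁴; J_CD = π(0.0601)⁴/32 = 1.28×10^-6 m⁴.
θ = (T/G)·Σ L_i/J_i = (3450/78.9×10⁹)·(0.943/2.99×10^-6 + 2.68/5.10×10^-5 + 1.08/1.28×10^-6) = 0.05295 rad.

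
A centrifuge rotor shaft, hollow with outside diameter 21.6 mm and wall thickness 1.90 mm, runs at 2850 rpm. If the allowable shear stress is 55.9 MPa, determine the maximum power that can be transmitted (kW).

J = π(d_o⁴ − d_i⁴)/32 = π(0.0216⁴ − 0.0178⁴)/32 = 1.151×10^-8 m⁴.
T_max = τ_allow·J/r = 5.59×10^7 × 1.151×10^-8 / 0.0108 = 59.60 N·m.
ω = 2π·2850/60 = 298.5 rad/s, so P_max = T_max·ω = 1.779×10^4 W.

17.8 kW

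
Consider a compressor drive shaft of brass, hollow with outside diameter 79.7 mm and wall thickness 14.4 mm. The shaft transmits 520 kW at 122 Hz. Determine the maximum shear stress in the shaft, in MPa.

ω = 2π·122 = 766.5 rad/s, so T = P/ω = 520×10³ / 766.5 = 678.4 N·m.
J = π(d_o⁴ − d_i⁴)/32 = π(0.0797⁴ − 0.0509⁴)/32 = 3.302×10^-6 m⁴.
τ_max = T·r/J = 678.4 × 0.0399 / 3.302×10^-6 = 8.186×10^6 Pa.

8.19 MPa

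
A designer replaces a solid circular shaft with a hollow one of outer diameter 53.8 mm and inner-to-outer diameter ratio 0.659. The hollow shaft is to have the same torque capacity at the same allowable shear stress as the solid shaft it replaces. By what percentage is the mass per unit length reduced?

Equal τ_max and T ⇒ the solid shaft needs d_s³ = d_o³(1−k⁴), so d_s = 53.8·(1−0.659⁴)^(1/3) = 50.18 mm.
Area ratio A_h/A_s = d_o²(1−k²)/d_s² = (1−k²)/(1−k⁴)^(2/3) = 0.6503.
Mass saving = 1 − 0.6503 = 35.0 %.

35.0 %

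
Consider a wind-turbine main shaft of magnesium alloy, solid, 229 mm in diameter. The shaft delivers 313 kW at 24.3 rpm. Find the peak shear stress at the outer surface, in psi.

ω = 2π·24.3/60 = 2.545 rad/s, so T = P/ω = 313×10³ / 2.545 = 123000 N·m.
J = πd⁴/32 = π(0.229)⁴/32 = 2.700×10^-4 m⁴.
τ_max = T·r/J = 123000 × 0.115 / 2.700×10^-4 = 5.216×10^7 Pa.

7570 psi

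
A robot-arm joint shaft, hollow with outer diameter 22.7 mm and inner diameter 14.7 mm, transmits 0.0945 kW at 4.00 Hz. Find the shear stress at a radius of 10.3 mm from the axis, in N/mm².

ω = 2π·4.00 = 25.13 rad/s, so T = P/ω = 0.0945×10³ / 25.13 = 3.760 N·m.
J = π(d_o⁴ − d_i⁴)/32 = π(0.0227⁴ − 0.0147⁴)/32 = 2.148×10^-8 m⁴.
Shear stress varies linearly with radius: τ = T·r/J = 3.760 × 0.0103 / 2.148×10^-8 = 1.803×10^6 Pa.

1.80 N/mm²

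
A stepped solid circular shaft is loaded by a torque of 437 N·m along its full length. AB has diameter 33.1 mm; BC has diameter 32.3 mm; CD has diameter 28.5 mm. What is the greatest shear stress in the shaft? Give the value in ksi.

Under the same torque, τ_max = 16T/(πd³) is largest where d is smallest — segment CD (d = 28.5 mm).
τ_max = 16·437.0/(π·(0.0285)³) = 9.614×10^7 Pa.

13.9 ksi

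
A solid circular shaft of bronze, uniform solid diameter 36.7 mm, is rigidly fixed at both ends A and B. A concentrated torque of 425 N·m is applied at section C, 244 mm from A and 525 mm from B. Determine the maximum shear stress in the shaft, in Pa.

2.99e7 Pa

With uniform GJ and both ends fixed, compatibility θ_AC = θ_CB gives T_A·a = T_B·b, together with T_A + T_B = T₀.
T_A = T₀·b/(a+b) = 425.0·525/769.0 = 290.1 N·m; T_B = 134.9 N·m.
τ in each portion: τ_AC = 2.99×10^7 Pa, τ_CB = 1.39×10^7 Pa; maximum is in AC.
τ_max = T_AC·r/J = 290.1·0.0184/1.78×10^-7 = 2.989×10^7 Pa.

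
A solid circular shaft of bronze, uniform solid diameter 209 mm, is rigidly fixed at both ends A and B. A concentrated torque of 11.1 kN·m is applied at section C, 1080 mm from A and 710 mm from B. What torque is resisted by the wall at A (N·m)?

With uniform GJ and both ends fixed, compatibility θ_AC = θ_CB gives T_A·a = T_B·b, together with T_A + T_B = T₀.
T_A = T₀·b/(a+b) = 11100·710/1790 = 4403 N·m; T_B = 6697 N·m.

4400 N·m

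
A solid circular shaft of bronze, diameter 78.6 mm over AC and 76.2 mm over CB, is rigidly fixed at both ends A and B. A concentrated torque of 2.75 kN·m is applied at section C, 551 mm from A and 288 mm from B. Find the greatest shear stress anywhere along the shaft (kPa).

19900 kPa

Compatibility: T_A·a/J_AC = T_B·b/J_CB with T_A + T_B = T₀.
J_AC = 3.75×10^-6 m⁴, J_CB = 3.31×10^-6 m⁴, so T_A = T₀·(J_AC/a)/((J_AC/a)+(J_CB/b)) = 1022 N·m, T_B = 1728 N·m.
τ in each portion: τ_AC = 1.07×10^7 Pa, τ_CB = 1.99×10^7 Pa; maximum is in CB.
τ_max = T_CB·r/J = 1728·0.0381/3.31×10^-6 = 1.989×10^7 Pa.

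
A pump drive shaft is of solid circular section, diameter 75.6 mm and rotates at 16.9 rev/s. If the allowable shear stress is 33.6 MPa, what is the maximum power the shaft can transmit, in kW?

J = πd⁴/32 = π(0.0756)⁴/32 = 3.207×10^-6 m⁴.
T_max = τ_allow·J/r = 3.36×10^7 × 3.207×10^-6 / 0.0378 = 2851 N·m.
ω = 2π·16.9 = 106.2 rad/s, so P_max = T_max·ω = 3.027×10^5 W.

303 kW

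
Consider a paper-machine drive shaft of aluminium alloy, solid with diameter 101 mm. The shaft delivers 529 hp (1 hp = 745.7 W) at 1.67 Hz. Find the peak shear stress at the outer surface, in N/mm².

ω = 2π·1.67 = 10.49 rad/s, so T = P/ω = 529×745.7 / 10.49 = 37590 N·m.
J = πd⁴/32 = π(0.101)⁴/32 = 1.022×10^-5 m⁴.
τ_max = T·r/J = 37590 × 0.0505 / 1.022×10^-5 = 1.858×10^8 Pa.

186 N/mm²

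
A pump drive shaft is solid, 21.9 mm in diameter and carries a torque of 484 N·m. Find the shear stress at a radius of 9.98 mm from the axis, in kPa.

214000 kPa

J = πd⁴/32 = π(0.0219)⁴/32 = 2.258×10^-8 m⁴.
Shear stress varies linearly with radius: τ = T·r/J = 484.0 × 0.00998 / 2.258×10^-8 = 2.139×10^8 Pa.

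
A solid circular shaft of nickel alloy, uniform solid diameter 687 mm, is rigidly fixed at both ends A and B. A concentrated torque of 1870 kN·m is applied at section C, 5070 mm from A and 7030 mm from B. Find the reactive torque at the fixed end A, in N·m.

1.09e6 N·m

With uniform GJ and both ends fixed, compatibility θ_AC = θ_CB gives T_A·a = T_B·b, together with T_A + T_B = T₀.
T_A = T₀·b/(a+b) = 1.870e6·7030/12100 = 1.086e6 N·m; T_B = 783500 N·m.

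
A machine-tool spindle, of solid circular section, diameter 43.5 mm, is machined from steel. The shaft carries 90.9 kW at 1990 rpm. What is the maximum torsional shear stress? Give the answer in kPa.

27000 kPa

ω = 2π·1990/60 = 208.4 rad/s, so T = P/ω = 90.9×10³ / 208.4 = 436.2 N·m.
J = πd⁴/32 = π(0.0435)⁴/32 = 3.515×10^-7 m⁴.
τ_max = T·r/J = 436.2 × 0.0217 / 3.515×10^-7 = 2.699×10^7 Pa.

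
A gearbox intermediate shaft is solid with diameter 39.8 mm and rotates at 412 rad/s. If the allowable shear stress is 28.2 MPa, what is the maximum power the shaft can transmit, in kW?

J = πd⁴/32 = π(0.0398)⁴/32 = 2.463×10^-7 m⁴.
T_max = τ_allow·J/r = 2.82×10^7 × 2.463×10^-7 / 0.0199 = 349.1 N·m.
ω = 412 rad/s, so P_max = T_max·ω = 1.438×10^5 W.

144 kW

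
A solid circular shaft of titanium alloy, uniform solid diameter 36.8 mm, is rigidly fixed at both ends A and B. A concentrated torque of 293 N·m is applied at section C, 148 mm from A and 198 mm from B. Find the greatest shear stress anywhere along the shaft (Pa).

With uniform GJ and both ends fixed, compatibility θ_AC = θ_CB gives T_A·a = T_B·b, together with T_A + T_B = T₀.
T_A = T₀·b/(a+b) = 293.0·198/346.0 = 167.7 N·m; T_B = 125.3 N·m.
τ in each portion: τ_AC = 1.71×10^7 Pa, τ_CB = 1.28×10^7 Pa; maximum is in AC.
τ_max = T_AC·r/J = 167.7·0.0184/1.80×10^-7 = 1.713×10^7 Pa.

1.71e7 Pa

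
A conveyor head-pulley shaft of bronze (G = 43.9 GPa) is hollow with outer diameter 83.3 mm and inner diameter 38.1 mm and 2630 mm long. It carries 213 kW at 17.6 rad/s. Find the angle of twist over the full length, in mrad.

160 mrad

ω = 17.6 rad/s, so T = P/ω = 213×10³ / 17.60 = 12100 N·m.
J = π(d_o⁴ − d_i⁴)/32 = π(0.0833⁴ − 0.0381⁴)/32 = 4.520×10^-6 m⁴.
θ = T·L/(G·J) = 12100 × 2.63 / (43.9×10⁹ × 4.520×10^-6) = 0.1604 rad.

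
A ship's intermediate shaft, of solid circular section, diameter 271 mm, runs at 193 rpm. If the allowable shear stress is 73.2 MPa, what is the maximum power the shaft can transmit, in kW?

J = πd⁴/32 = π(0.271)⁴/32 = 5.295×10^-4 m⁴.
T_max = τ_allow·J/r = 7.32×10^7 × 5.295×10^-4 / 0.136 = 286100 N·m.
ω = 2π·193/60 = 20.21 rad/s, so P_max = T_max·ω = 5.781×10^6 W.

5780 kW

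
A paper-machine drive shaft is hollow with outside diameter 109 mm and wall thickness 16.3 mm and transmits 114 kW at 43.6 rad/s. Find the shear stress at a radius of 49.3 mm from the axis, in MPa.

ω = 43.6 rad/s, so T = P/ω = 114×10³ / 43.60 = 2615 N·m.
J = π(d_o⁴ − d_i⁴)/32 = π(0.109⁴ − 0.0764⁴)/32 = 1.051×10^-5 m⁴.
Shear stress varies linearly with radius: τ = T·r/J = 2615 × 0.0493 / 1.051×10^-5 = 1.226×10^7 Pa.

12.3 MPa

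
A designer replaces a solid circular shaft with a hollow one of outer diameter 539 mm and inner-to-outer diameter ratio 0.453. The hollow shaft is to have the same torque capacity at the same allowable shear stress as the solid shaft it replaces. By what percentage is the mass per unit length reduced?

Equal τ_max and T ⇒ the solid shaft needs d_s³ = d_o³(1−k⁴), so d_s = 539·(1−0.453⁴)^(1/3) = 531.3 mm.
Area ratio A_h/A_s = d_o²(1−k²)/d_s² = (1−k²)/(1−k⁴)^(2/3) = 0.8179.
Mass saving = 1 − 0.8179 = 18.2 %.

18.2 %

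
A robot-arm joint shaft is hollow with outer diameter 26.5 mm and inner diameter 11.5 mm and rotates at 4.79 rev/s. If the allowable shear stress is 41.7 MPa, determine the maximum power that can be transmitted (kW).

J = π(d_o⁴ − d_i⁴)/32 = π(0.0265⁴ − 0.0115⁴)/32 = 4.670×10^-8 m⁴.
T_max = τ_allow·J/r = 4.17×10^7 × 4.670×10^-8 / 0.0132 = 147.0 N·m.
ω = 2π·4.79 = 30.10 rad/s, so P_max = T_max·ω = 4423 W.

4.42 kW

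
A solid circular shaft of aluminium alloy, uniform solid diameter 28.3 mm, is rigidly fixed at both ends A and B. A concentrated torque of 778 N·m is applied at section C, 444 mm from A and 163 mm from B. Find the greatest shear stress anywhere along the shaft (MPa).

With uniform GJ and both ends fixed, compatibility θ_AC = θ_CB gives T_A·a = T_B·b, together with T_A + T_B = T₀.
T_A = T₀·b/(a+b) = 778.0·163/607.0 = 208.9 N·m; T_B = 569.1 N·m.
τ in each portion: τ_AC = 4.69×10^7 Pa, τ_CB = 1.28×10^8 Pa; maximum is in CB.
τ_max = T_CB·r/J = 569.1·0.0142/6.30×10^-8 = 1.279×10^8 Pa.

128 MPa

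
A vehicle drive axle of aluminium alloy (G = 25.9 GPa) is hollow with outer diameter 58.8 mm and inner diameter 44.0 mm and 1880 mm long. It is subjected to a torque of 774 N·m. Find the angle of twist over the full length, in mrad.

J = π(d_o⁴ − d_i⁴)/32 = π(0.0588⁴ − 0.0440⁴)/32 = 8.056×10^-7 m⁴.
θ = T·L/(G·J) = 774.0 × 1.88 / (25.9×10⁹ × 8.056×10^-7) = 0.06974 rad.

69.7 mrad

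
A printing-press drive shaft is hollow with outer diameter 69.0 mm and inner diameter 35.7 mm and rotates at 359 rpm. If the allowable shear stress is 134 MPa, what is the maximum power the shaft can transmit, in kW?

J = π(d_o⁴ − d_i⁴)/32 = π(0.0690⁴ − 0.0357⁴)/32 = 2.066×10^-6 m⁴.
T_max = τ_allow·J/r = 1.34×10^8 × 2.066×10^-6 / 0.0345 = 8024 N·m.
ω = 2π·359/60 = 37.59 rad/s, so P_max = T_max·ω = 3.017×10^5 W.

302 kW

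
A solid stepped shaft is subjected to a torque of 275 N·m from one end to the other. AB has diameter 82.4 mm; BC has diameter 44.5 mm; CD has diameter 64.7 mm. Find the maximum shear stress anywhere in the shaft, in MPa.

Under the same torque, τ_max = 16T/(πd³) is largest where d is smallest — segment BC (d = 44.5 mm).
τ_max = 16·275.0/(π·(0.0445)³) = 1.589×10^7 Pa.

15.9 MPa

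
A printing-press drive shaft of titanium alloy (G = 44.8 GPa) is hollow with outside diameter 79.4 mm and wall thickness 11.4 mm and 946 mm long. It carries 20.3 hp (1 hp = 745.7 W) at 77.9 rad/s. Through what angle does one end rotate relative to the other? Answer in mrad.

ω = 77.9 rad/s, so T = P/ω = 20.3×745.7 / 77.90 = 194.3 N·m.
J = π(d_o⁴ − d_i⁴)/32 = π(0.0794⁴ − 0.0566⁴)/32 = 2.894×10^-6 m⁴.
θ = T·L/(G·J) = 194.3 × 0.946 / (44.8×10⁹ × 2.894×10^-6) = 1.418×10^-3 rad.

1.42 mrad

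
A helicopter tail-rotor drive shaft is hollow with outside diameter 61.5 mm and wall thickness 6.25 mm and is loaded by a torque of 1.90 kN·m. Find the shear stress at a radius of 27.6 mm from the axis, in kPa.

62500 kPa

J = π(d_o⁴ − d_i⁴)/32 = π(0.0615⁴ − 0.0490⁴)/32 = 8.385×10^-7 m⁴.
Shear stress varies linearly with radius: τ = T·r/J = 1900 × 0.0276 / 8.385×10^-7 = 6.254×10^7 Pa.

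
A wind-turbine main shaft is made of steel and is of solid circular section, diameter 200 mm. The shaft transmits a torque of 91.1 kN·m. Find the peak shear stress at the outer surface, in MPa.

58.0 MPa

J = πd⁴/32 = π(0.200)⁴/32 = 1.571×10^-4 m⁴.
τ_max = T·r/J = 91100 × 0.100 / 1.571×10^-4 = 5.800×10^7 Pa.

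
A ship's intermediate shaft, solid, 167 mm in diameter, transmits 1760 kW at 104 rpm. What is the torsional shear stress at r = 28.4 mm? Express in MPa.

ω = 2π·104/60 = 10.89 rad/s, so T = P/ω = 1760×10³ / 10.89 = 161600 N·m.
J = πd⁴/32 = π(0.167)⁴/32 = 7.636×10^-5 m⁴.
Shear stress varies linearly with radius: τ = T·r/J = 161600 × 0.0284 / 7.636×10^-5 = 6.010×10^7 Pa.

60.1 MPa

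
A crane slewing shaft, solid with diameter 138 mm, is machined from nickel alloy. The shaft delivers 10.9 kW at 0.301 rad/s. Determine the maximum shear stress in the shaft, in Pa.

7.02e7 Pa

ω = 0.301 rad/s, so T = P/ω = 10.9×10³ / 0.3010 = 36210 N·m.
J = πd⁴/32 = π(0.138)⁴/32 = 3.561×10^-5 m⁴.
τ_max = T·r/J = 36210 × 0.0690 / 3.561×10^-5 = 7.018×10^7 Pa.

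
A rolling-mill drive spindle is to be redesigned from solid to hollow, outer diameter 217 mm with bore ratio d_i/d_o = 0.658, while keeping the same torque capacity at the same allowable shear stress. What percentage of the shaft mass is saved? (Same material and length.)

34.9 %

Equal τ_max and T ⇒ the solid shaft needs d_s³ = d_o³(1−k⁴), so d_s = 217·(1−0.658⁴)^(1/3) = 202.5 mm.
Area ratio A_h/A_s = d_o²(1−k²)/d_s² = (1−k²)/(1−k⁴)^(2/3) = 0.6512.
Mass saving = 1 − 0.6512 = 34.9 %.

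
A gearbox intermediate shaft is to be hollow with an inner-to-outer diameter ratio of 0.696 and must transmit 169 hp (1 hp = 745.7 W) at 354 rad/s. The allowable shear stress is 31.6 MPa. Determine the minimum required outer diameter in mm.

42.2 mm

ω = 354 rad/s, so T = P/ω = 169×745.7 / 354.0 = 356.0 N·m.
For a hollow shaft with d_i/d_o = 0.696: τ_max = 16T/(π d_o³ (1−k⁴)), so d_o = [16T/(π τ_allow (1−k⁴))]^(1/3) = [16·356.0/(π·3.16×10^7·0.7653)]^(1/3) = 0.04217 m.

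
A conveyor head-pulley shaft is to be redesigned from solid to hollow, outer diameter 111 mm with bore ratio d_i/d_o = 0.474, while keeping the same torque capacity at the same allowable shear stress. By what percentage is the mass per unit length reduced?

19.7 %

Equal τ_max and T ⇒ the solid shaft needs d_s³ = d_o³(1−k⁴), so d_s = 111·(1−0.474⁴)^(1/3) = 109.1 mm.
Area ratio A_h/A_s = d_o²(1−k²)/d_s² = (1−k²)/(1−k⁴)^(2/3) = 0.8026.
Mass saving = 1 − 0.8026 = 19.7 %.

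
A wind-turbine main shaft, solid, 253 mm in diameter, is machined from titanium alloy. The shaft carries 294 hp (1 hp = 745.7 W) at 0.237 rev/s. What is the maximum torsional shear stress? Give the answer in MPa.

ω = 2π·0.237 = 1.489 rad/s, so T = P/ω = 294×745.7 / 1.489 = 147200 N·m.
J = πd⁴/32 = π(0.253)⁴/32 = 4.022×10^-4 m⁴.
τ_max = T·r/J = 147200 × 0.127 / 4.022×10^-4 = 4.630×10^7 Pa.

46.3 MPa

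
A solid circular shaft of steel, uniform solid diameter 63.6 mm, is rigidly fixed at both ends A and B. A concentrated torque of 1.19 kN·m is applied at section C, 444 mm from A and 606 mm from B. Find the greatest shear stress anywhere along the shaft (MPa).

With uniform GJ and both ends fixed, compatibility θ_AC = θ_CB gives T_A·a = T_B·b, together with T_A + T_B = T₀.
T_A = T₀·b/(a+b) = 1190·606/1050 = 686.8 N·m; T_B = 503.2 N·m.
τ in each portion: τ_AC = 1.36×10^7 Pa, τ_CB = 9.96×10^6 Pa; maximum is in AC.
τ_max = T_AC·r/J = 686.8·0.0318/1.61×10^-6 = 1.360×10^7 Pa.

13.6 MPa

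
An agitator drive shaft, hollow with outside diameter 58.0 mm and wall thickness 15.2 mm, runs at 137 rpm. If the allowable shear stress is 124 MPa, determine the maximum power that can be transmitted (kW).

J = π(d_o⁴ − d_i⁴)/32 = π(0.0580⁴ − 0.0276⁴)/32 = 1.054×10^-6 m⁴.
T_max = τ_allow·J/r = 1.24×10^8 × 1.054×10^-6 / 0.0290 = 4507 N·m.
ω = 2π·137/60 = 14.35 rad/s, so P_max = T_max·ω = 6.466×10^4 W.

64.7 kW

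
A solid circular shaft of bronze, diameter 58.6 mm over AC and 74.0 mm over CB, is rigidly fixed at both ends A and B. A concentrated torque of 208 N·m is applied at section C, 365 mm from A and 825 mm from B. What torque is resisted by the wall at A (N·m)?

97.9 N·m

Compatibility: T_A·a/J_AC = T_B·b/J_CB with T_A + T_B = T₀.
J_AC = 1.16×10^-6 m⁴, J_CB = 2.94×10^-6 m⁴, so T_A = T₀·(J_AC/a)/((J_AC/a)+(J_CB/b)) = 97.88 N·m, T_B = 110.1 N·m.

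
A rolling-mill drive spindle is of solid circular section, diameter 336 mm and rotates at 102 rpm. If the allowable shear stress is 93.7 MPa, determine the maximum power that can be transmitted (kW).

J = πd⁴/32 = π(0.336)⁴/32 = 1.251×10^-3 m⁴.
T_max = τ_allow·J/r = 9.37×10^7 × 1.251×10^-3 / 0.168 = 697900 N·m.
ω = 2π·102/60 = 10.68 rad/s, so P_max = T_max·ω = 7.454×10^6 W.

7450 kW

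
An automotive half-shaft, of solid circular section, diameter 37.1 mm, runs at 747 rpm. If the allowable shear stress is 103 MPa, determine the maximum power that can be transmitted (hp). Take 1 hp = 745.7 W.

J = πd⁴/32 = π(0.0371)⁴/32 = 1.860×10^-7 m⁴.
T_max = τ_allow·J/r = 1.03×10^8 × 1.860×10^-7 / 0.0186 = 1033 N·m.
ω = 2π·747/60 = 78.23 rad/s, so P_max = T_max·ω = 8.079×10^4 W.

108 hp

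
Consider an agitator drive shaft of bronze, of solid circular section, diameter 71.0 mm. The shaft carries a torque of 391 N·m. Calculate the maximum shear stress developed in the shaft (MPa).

5.56 MPa

J = πd⁴/32 = π(0.0710)⁴/32 = 2.495×10^-6 m⁴.
τ_max = T·r/J = 391.0 × 0.0355 / 2.495×10^-6 = 5.564×10^6 Pa.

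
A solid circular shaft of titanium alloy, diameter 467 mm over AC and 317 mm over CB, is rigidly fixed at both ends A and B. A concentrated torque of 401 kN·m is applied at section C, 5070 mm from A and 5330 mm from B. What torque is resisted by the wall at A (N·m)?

Compatibility: T_A·a/J_AC = T_B·b/J_CB with T_A + T_B = T₀.
J_AC = 4.67×10^-3 m⁴, J_CB = 9.91×10^-4 m⁴, so T_A = T₀·(J_AC/a)/((J_AC/a)+(J_CB/b)) = 333600 N·m, T_B = 67380 N·m.

334000 N·m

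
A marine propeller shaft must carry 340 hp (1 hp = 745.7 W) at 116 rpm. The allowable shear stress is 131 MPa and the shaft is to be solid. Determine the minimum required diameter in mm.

93.3 mm

ω = 2π·116/60 = 12.15 rad/s, so T = P/ω = 340×745.7 / 12.15 = 20870 N·m.
For a solid shaft τ_max = 16T/(πd³), so d = (16T/(π τ_allow))^(1/3) = (16·20870/(π·1.31×10^8))^(1/3) = 0.09327 m.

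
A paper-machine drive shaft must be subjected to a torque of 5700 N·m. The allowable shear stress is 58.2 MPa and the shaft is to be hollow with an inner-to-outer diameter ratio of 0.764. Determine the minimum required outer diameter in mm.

91.1 mm

For a hollow shaft with d_i/d_o = 0.764: τ_max = 16T/(π d_o³ (1−k⁴)), so d_o = [16T/(π τ_allow (1−k⁴))]^(1/3) = [16·5700/(π·5.82×10^7·0.6593)]^(1/3) = 0.09112 m.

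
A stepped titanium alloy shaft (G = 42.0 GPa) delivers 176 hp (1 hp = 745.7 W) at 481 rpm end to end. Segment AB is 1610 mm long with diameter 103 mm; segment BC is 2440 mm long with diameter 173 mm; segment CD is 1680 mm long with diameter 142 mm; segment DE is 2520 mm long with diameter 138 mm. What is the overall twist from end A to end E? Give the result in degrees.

ω = 2π·481/60 = 50.37 rad/s, so T = P/ω = 176×745.7 / 50.37 = 2606 N·m.
J_AB = π(0.103)⁴/32 = 1.10×10^-5 m⁴; J_BC = π(0.173)⁴/32 = 8.79×10^-5 m⁴; J_CD = π(0.142)⁴/32 = 3.99×10^-5 m⁴; J_DE = π(0.138)⁴/32 = 3.56×10^-5 m⁴.
θ = (T/G)·Σ L_i/J_i = (2606/42.0×10⁹)·(1.61/1.10×10^-5 + 2.44/8.79×10^-5 + 1.68/3.99×10^-5 + 2.52/3.56×10^-5) = 0.01776 rad.

1.02°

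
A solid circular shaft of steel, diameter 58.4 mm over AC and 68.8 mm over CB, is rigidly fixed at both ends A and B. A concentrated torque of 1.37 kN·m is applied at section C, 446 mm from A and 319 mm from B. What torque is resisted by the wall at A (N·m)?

371 N·m

Compatibility: T_A·a/J_AC = T_B·b/J_CB with T_A + T_B = T₀.
J_AC = 1.14×10^-6 m⁴, J_CB = 2.20×10^-6 m⁴, so T_A = T₀·(J_AC/a)/((J_AC/a)+(J_CB/b)) = 371.0 N·m, T_B = 999.0 N·m.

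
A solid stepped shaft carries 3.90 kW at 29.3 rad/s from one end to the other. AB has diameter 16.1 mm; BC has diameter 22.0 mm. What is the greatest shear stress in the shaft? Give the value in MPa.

ω = 29.3 rad/s, so T = P/ω = 3.90×10³ / 29.30 = 133.1 N·m.
Under the same torque, τ_max = 16T/(πd³) is largest where d is smallest — segment AB (d = 16.1 mm).
τ_max = 16·133.1/(π·(0.0161)³) = 1.624×10^8 Pa.

162 MPa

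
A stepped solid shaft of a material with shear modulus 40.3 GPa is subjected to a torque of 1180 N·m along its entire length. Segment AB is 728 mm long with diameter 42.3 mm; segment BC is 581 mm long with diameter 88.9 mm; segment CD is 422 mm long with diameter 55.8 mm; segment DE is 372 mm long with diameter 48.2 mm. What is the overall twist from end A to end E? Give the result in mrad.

104 mrad

J_AB = π(0.0423)⁴/32 = 3.14×10^-7 m⁴; J_BC = π(0.0889)⁴/32 = 6.13×10^-6 m⁴; J_CD = π(0.0558)⁴/32 = 9.52×10^-7 m⁴; J_DE = π(0.0482)⁴/32 = 5.30×10^-7 m⁴.
θ = (T/G)·Σ L_i/J_i = (1180/40.3×10⁹)·(0.728/3.14×10^-7 + 0.581/6.13×10^-6 + 0.422/9.52×10^-7 + 0.372/5.30×10^-7) = 0.1041 rad.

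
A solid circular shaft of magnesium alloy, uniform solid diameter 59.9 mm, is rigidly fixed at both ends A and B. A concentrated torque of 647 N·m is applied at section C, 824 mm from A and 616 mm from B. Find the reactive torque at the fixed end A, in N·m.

277 N·m

With uniform GJ and both ends fixed, compatibility θ_AC = θ_CB gives T_A·a = T_B·b, together with T_A + T_B = T₀.
T_A = T₀·b/(a+b) = 647.0·616/1440 = 276.8 N·m; T_B = 370.2 N·m.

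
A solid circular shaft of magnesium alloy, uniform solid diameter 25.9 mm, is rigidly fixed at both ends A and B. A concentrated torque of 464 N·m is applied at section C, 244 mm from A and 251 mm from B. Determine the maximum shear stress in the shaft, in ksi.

10.0 ksi

With uniform GJ and both ends fixed, compatibility θ_AC = θ_CB gives T_A·a = T_B·b, together with T_A + T_B = T₀.
T_A = T₀·b/(a+b) = 464.0·251/495.0 = 235.3 N·m; T_B = 228.7 N·m.
τ in each portion: τ_AC = 6.90×10^7 Pa, τ_CB = 6.70×10^7 Pa; maximum is in AC.
τ_max = T_AC·r/J = 235.3·0.0129/4.42×10^-8 = 6.897×10^7 Pa.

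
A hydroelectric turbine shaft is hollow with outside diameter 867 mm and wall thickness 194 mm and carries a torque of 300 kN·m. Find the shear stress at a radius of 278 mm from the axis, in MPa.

1.66 MPa

J = π(d_o⁴ − d_i⁴)/32 = π(0.867⁴ − 0.479⁴)/32 = 0.05030 m⁴.
Shear stress varies linearly with radius: τ = T·r/J = 300000 × 0.278 / 0.05030 = 1.658×10^6 Pa.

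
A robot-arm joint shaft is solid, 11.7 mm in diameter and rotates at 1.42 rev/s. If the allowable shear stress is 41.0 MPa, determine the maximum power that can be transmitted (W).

115 W

J = πd⁴/32 = π(0.0117)⁴/32 = 1.840×10^-9 m⁴.
T_max = τ_allow·J/r = 4.10×10^7 × 1.840×10^-9 / 0.00585 = 12.89 N·m.
ω = 2π·1.42 = 8.922 rad/s, so P_max = T_max·ω = 115.0 W.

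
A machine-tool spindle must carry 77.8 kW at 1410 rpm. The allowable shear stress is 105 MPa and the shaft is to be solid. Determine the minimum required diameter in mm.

29.5 mm

ω = 2π·1410/60 = 147.7 rad/s, so T = P/ω = 77.8×10³ / 147.7 = 526.9 N·m.
For a solid shaft τ_max = 16T/(πd³), so d = (16T/(π τ_allow))^(1/3) = (16·526.9/(π·1.05×10^8))^(1/3) = 0.02946 m.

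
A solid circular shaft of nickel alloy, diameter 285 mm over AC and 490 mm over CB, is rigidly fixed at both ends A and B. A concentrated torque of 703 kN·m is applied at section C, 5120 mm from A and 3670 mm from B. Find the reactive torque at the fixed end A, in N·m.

Compatibility: T_A·a/J_AC = T_B·b/J_CB with T_A + T_B = T₀.
J_AC = 6.48×10^-4 m⁴, J_CB = 5.66×10^-3 m⁴, so T_A = T₀·(J_AC/a)/((J_AC/a)+(J_CB/b)) = 53300 N·m, T_B = 649700 N·m.

53300 N·m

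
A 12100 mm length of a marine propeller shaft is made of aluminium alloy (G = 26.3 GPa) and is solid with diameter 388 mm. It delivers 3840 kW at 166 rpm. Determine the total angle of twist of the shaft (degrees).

2.62°

ω = 2π·166/60 = 17.38 rad/s, so T = P/ω = 3840×10³ / 17.38 = 220900 N·m.
J = πd⁴/32 = π(0.388)⁴/32 = 2.225×10^-3 m⁴.
θ = T·L/(G·J) = 220900 × 12.1 / (26.3×10⁹ × 2.225×10^-3) = 0.04568 rad.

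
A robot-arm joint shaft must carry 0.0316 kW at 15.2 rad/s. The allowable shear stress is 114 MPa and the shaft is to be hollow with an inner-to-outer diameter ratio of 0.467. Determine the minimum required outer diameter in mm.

ω = 15.2 rad/s, so T = P/ω = 0.0316×10³ / 15.20 = 2.079 N·m.
For a hollow shaft with d_i/d_o = 0.467: τ_max = 16T/(π d_o³ (1−k⁴)), so d_o = [16T/(π τ_allow (1−k⁴))]^(1/3) = [16·2.079/(π·1.14×10^8·0.9524)]^(1/3) = 0.004603 m.

4.60 mm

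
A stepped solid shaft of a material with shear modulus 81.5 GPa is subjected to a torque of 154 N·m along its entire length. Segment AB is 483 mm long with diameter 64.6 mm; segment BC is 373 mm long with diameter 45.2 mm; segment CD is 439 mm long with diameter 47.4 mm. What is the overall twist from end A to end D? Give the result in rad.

0.00393 rad

J_AB = π(0.0646)⁴/32 = 1.71×10^-6 m⁴; J_BC = π(0.0452)⁴/32 = 4.10×10^-7 m⁴; J_CD = π(0.0474)⁴/32 = 4.96×10^-7 m⁴.
θ = (T/G)·Σ L_i/J_i = (154.0/81.5×10⁹)·(0.483/1.71×10^-6 + 0.373/4.10×10^-7 + 0.439/4.96×10^-7) = 3.928×10^-3 rad.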